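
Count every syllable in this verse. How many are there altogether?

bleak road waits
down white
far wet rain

8

Line 1: "bleak road waits": 1+1+1 = 3
Line 2: "down white": 1+1 = 2
Line 3: "far wet rain": 1+1+1 = 3
Total: 3 + 2 + 3 = 8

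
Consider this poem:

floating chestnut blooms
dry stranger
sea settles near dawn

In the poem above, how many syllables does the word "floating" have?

2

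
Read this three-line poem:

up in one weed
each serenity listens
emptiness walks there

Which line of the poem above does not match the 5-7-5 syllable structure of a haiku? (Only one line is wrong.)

Line 1

Line 1: up (1), in (1), one (1), weed (1) → 4 (expected 5)
Line 2: each (1), serenity (4), listens (2) → 7 ✓
Line 3: emptiness (3), walks (1), there (1) → 5 ✓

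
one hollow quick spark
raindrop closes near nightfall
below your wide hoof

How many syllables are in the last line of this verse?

5

The last line: below (2), your (1), wide (1), hoof (1) → 5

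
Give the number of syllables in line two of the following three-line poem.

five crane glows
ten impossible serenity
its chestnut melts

Line two: ten(1) + impossible(4) + serenity(4) = 9

9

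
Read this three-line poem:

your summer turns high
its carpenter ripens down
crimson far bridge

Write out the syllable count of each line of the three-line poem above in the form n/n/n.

Line 1: your(1) + summer(2) + turns(1) + high(1) = 5
Line 2: its(1) + carpenter(3) + ripens(2) + down(1) = 7
Line 3: crimson(2) + far(1) + bridge(1) = 4

5/7/4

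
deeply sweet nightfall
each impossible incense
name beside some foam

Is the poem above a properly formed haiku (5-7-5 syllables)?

Line 1: deeply (2), sweet (1), nightfall (2) → 5 ✓
Line 2: each (1), impossible (4), incense (2) → 7 ✓
Line 3: name (1), beside (2), some (1), foam (1) → 5 ✓

Yes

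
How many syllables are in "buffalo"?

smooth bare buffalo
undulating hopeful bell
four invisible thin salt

3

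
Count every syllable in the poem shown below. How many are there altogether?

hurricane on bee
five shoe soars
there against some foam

Line 1: hurricane(3) + on(1) + bee(1) = 5
Line 2: five(1) + shoe(1) + soars(1) = 3
Line 3: there(1) + against(2) + some(1) + foam(1) = 5
Total: 5 + 3 + 5 = 13

13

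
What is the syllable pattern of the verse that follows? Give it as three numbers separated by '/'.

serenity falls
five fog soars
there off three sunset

5/3/5

Line 1: serenity(4) + falls(1) = 5
Line 2: five(1) + fog(1) + soars(1) = 3
Line 3: there(1) + off(1) + three(1) + sunset(2) = 5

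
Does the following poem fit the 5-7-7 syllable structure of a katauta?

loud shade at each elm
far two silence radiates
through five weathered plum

No

Line 1: "loud shade at each elm": 1+1+1+1+1 = 5 ✓
Line 2: "far two silence radiates": 1+1+2+3 = 7 ✓
Line 3: "through five weathered plum": 1+1+2+1 = 5 (expected 7)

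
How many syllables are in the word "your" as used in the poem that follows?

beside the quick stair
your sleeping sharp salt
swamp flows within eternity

1

"your" has 1 syllable.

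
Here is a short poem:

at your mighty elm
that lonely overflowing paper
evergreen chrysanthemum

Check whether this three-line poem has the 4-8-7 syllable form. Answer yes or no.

No

Line 1: at (1), your (1), mighty (2), elm (1) → 5 (expected 4)
Line 2: that (1), lonely (2), overflowing (4), paper (2) → 9 (expected 8)
Line 3: evergreen (3), chrysanthemum (4) → 7 ✓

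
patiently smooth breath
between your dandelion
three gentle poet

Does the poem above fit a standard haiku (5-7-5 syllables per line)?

Line 1: patiently(3) + smooth(1) + breath(1) = 5 ✓
Line 2: between(2) + your(1) + dandelion(4) = 7 ✓
Line 3: three(1) + gentle(2) + poet(2) = 5 ✓

Yes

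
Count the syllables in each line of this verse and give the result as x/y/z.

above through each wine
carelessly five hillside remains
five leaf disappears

Line 1: above(2) + through(1) + each(1) + wine(1) = 5
Line 2: carelessly(3) + five(1) + hillside(2) + remains(2) = 8
Line 3: five(1) + leaf(1) + disappears(3) = 5

5/8/5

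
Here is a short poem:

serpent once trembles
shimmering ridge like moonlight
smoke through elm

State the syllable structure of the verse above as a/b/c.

Line 1: "serpent once trembles": 2+1+2 = 5
Line 2: "shimmering ridge like moonlight": 3+1+1+2 = 7
Line 3: "smoke through elm": 1+1+1 = 3

5/7/3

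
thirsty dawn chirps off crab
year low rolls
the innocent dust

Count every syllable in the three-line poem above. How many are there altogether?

Line 1: thirsty (2), dawn (1), chirps (1), off (1), crab (1) → 6
Line 2: year (1), low (1), rolls (1) → 3
Line 3: the (1), innocent (3), dust (1) → 5
Total: 6 + 3 + 5 = 14

14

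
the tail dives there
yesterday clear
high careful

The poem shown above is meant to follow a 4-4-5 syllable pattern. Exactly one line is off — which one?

Line 1: "the tail dives there": 1+1+1+1 = 4 ✓
Line 2: "yesterday clear": 3+1 = 4 ✓
Line 3: "high careful": 1+2 = 3 (expected 5)

Line 3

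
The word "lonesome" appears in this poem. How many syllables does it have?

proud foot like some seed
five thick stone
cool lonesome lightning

"lonesome" has 2 syllables.

2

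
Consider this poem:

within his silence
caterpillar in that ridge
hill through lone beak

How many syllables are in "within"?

2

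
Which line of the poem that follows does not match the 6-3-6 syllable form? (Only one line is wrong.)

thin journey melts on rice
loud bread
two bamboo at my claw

The second line

Line 1: "thin journey melts on rice": 1+2+1+1+1 = 6 ✓
Line 2: "loud bread": 1+1 = 2 (expected 3)
Line 3: "two bamboo at my claw": 1+2+1+1+1 = 6 ✓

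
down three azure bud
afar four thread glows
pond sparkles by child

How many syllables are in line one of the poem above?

Line one: down(1) + three(1) + azure(2) + bud(1) = 5

5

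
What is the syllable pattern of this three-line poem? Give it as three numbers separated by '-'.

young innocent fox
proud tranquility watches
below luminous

5-7-5

Line 1: young (1), innocent (3), fox (1) → 5
Line 2: proud (1), tranquility (4), watches (2) → 7
Line 3: below (2), luminous (3) → 5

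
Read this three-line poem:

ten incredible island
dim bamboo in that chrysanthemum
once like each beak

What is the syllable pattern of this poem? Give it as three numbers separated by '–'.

7–9–4

Line 1: ten(1) + incredible(4) + island(2) = 7
Line 2: dim(1) + bamboo(2) + in(1) + that(1) + chrysanthemum(4) = 9
Line 3: once(1) + like(1) + each(1) + beak(1) = 4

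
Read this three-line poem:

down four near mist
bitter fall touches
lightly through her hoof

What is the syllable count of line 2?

Line 2: bitter (2), fall (1), touches (2) → 5

5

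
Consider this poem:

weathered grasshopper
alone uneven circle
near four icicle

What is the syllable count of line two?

7

Line two: alone(2) + uneven(3) + circle(2) = 7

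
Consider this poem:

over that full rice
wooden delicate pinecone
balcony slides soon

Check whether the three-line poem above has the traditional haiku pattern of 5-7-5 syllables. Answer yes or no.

Line 1: "over that full rice": 2+1+1+1 = 5 ✓
Line 2: "wooden delicate pinecone": 2+3+2 = 7 ✓
Line 3: "balcony slides soon": 3+1+1 = 5 ✓

Yes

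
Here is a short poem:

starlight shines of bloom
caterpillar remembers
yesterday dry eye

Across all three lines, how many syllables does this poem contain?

17

Line 1: starlight (2), shines (1), of (1), bloom (1) → 5
Line 2: caterpillar (4), remembers (3) → 7
Line 3: yesterday (3), dry (1), eye (1) → 5
Total: 5 + 7 + 5 = 17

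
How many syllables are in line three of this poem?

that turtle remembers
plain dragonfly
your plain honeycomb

5

Line three: "your plain honeycomb": 1+1+3 = 5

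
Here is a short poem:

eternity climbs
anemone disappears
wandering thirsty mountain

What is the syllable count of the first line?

5

The first line: eternity (4), climbs (1) → 5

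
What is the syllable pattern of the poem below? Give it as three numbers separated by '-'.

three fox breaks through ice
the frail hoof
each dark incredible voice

Line 1: three(1) + fox(1) + breaks(1) + through(1) + ice(1) = 5
Line 2: the(1) + frail(1) + hoof(1) = 3
Line 3: each(1) + dark(1) + incredible(4) + voice(1) = 7

5-3-7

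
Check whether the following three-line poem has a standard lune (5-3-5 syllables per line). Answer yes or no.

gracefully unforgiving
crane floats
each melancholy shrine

Line 1: "gracefully unforgiving": 3+4 = 7 (expected 5)
Line 2: "crane floats": 1+1 = 2 (expected 3)
Line 3: "each melancholy shrine": 1+4+1 = 6 (expected 5)

No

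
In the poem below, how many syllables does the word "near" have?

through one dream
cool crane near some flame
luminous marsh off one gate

1

"near" has 1 syllable.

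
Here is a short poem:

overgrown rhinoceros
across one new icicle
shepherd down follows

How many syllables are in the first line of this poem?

7

The first line: overgrown(3) + rhinoceros(4) = 7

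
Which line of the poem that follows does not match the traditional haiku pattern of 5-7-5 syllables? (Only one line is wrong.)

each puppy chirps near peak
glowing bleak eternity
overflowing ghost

Line 1: each (1), puppy (2), chirps (1), near (1), peak (1) → 6 (expected 5)
Line 2: glowing (2), bleak (1), eternity (4) → 7 ✓
Line 3: overflowing (4), ghost (1) → 5 ✓

The first line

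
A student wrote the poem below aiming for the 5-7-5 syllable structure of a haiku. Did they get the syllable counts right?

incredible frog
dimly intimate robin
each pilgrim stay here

Yes

Line 1: incredible (4), frog (1) → 5 ✓
Line 2: dimly (2), intimate (3), robin (2) → 7 ✓
Line 3: each (1), pilgrim (2), stay (1), here (1) → 5 ✓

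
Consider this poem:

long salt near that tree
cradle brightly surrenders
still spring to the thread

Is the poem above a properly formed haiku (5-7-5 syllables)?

Yes

Line 1: long (1), salt (1), near (1), that (1), tree (1) → 5 ✓
Line 2: cradle (2), brightly (2), surrenders (3) → 7 ✓
Line 3: still (1), spring (1), to (1), the (1), thread (1) → 5 ✓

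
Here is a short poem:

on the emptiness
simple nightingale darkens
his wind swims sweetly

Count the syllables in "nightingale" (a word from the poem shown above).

3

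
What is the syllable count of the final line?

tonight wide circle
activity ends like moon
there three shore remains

5

The final line: "there three shore remains": 1+1+1+2 = 5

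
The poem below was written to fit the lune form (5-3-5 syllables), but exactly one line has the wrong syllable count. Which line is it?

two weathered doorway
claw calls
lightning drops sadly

Line 1: two(1) + weathered(2) + doorway(2) = 5 ✓
Line 2: claw(1) + calls(1) = 2 (expected 3)
Line 3: lightning(2) + drops(1) + sadly(2) = 5 ✓

Line 2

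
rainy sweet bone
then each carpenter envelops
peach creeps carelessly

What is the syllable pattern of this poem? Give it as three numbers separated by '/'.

Line 1: rainy(2) + sweet(1) + bone(1) = 4
Line 2: then(1) + each(1) + carpenter(3) + envelops(3) = 8
Line 3: peach(1) + creeps(1) + carelessly(3) = 5

4/8/5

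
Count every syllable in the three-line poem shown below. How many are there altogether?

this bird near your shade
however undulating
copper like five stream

17

Line 1: this(1) + bird(1) + near(1) + your(1) + shade(1) = 5
Line 2: however(3) + undulating(4) = 7
Line 3: copper(2) + like(1) + five(1) + stream(1) = 5
Total: 5 + 7 + 5 = 17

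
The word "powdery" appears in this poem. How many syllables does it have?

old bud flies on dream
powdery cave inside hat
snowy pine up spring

"powdery" has 3 syllables.

3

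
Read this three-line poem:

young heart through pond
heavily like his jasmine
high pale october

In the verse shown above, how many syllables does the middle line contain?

The middle line: heavily (3), like (1), his (1), jasmine (2) → 7

7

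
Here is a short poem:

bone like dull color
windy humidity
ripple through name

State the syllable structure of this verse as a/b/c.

Line 1: bone (1), like (1), dull (1), color (2) → 5
Line 2: windy (2), humidity (4) → 6
Line 3: ripple (2), through (1), name (1) → 4

5/6/4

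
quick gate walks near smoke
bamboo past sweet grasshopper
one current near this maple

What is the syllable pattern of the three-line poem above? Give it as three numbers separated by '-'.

5-7-7

Line 1: quick (1), gate (1), walks (1), near (1), smoke (1) → 5
Line 2: bamboo (2), past (1), sweet (1), grasshopper (3) → 7
Line 3: one (1), current (2), near (1), this (1), maple (2) → 7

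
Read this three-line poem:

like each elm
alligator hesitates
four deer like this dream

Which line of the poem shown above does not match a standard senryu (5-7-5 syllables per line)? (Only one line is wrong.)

The first line

Line 1: "like each elm": 1+1+1 = 3 (expected 5)
Line 2: "alligator hesitates": 4+3 = 7 ✓
Line 3: "four deer like this dream": 1+1+1+1+1 = 5 ✓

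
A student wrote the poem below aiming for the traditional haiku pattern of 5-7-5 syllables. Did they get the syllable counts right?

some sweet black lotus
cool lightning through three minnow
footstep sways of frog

Yes

Line 1: some (1), sweet (1), black (1), lotus (2) → 5 ✓
Line 2: cool (1), lightning (2), through (1), three (1), minnow (2) → 7 ✓
Line 3: footstep (2), sways (1), of (1), frog (1) → 5 ✓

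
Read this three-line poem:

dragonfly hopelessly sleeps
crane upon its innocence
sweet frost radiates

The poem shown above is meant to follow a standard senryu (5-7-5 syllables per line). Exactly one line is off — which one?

Line 1: "dragonfly hopelessly sleeps": 3+3+1 = 7 (expected 5)
Line 2: "crane upon its innocence": 1+2+1+3 = 7 ✓
Line 3: "sweet frost radiates": 1+1+3 = 5 ✓

The first line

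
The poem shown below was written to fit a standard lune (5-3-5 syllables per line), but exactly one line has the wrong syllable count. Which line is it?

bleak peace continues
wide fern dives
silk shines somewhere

Line 1: "bleak peace continues": 1+1+3 = 5 ✓
Line 2: "wide fern dives": 1+1+1 = 3 ✓
Line 3: "silk shines somewhere": 1+1+2 = 4 (expected 5)

Line 3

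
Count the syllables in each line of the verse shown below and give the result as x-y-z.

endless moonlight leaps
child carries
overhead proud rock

5-3-5

Line 1: endless (2), moonlight (2), leaps (1) → 5
Line 2: child (1), carries (2) → 3
Line 3: overhead (3), proud (1), rock (1) → 5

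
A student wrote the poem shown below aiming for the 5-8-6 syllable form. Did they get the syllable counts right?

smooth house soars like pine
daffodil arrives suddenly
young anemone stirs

Yes

Line 1: "smooth house soars like pine": 1+1+1+1+1 = 5 ✓
Line 2: "daffodil arrives suddenly": 3+2+3 = 8 ✓
Line 3: "young anemone stirs": 1+4+1 = 6 ✓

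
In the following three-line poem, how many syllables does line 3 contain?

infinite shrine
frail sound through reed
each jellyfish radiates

Line 3: each(1) + jellyfish(3) + radiates(3) = 7

7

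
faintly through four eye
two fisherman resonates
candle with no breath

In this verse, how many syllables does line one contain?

Line one: faintly (2), through (1), four (1), eye (1) → 5

5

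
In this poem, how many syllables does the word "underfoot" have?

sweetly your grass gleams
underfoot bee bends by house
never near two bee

3

"underfoot" has 3 syllables.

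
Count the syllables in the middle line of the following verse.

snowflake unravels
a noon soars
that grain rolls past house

3

The middle line: a (1), noon (1), soars (1) → 3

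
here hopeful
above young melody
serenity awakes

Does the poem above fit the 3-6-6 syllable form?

Yes

Line 1: here (1), hopeful (2) → 3 ✓
Line 2: above (2), young (1), melody (3) → 6 ✓
Line 3: serenity (4), awakes (2) → 6 ✓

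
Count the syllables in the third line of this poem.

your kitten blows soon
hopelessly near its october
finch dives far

3

The third line: finch(1) + dives(1) + far(1) = 3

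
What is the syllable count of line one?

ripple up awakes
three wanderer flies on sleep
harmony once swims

Line one: ripple (2), up (1), awakes (2) → 5

5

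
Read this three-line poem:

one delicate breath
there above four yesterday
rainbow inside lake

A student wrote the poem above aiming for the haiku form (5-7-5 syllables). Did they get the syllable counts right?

Yes

Line 1: one (1), delicate (3), breath (1) → 5 ✓
Line 2: there (1), above (2), four (1), yesterday (3) → 7 ✓
Line 3: rainbow (2), inside (2), lake (1) → 5 ✓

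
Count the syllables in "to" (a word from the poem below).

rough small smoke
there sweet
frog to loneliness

1

"to" has 1 syllable.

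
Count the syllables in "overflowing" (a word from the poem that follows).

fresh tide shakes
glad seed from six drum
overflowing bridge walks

4

"overflowing" has 4 syllables.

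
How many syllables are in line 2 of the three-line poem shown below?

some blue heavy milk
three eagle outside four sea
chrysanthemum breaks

Line 2: "three eagle outside four sea": 1+2+2+1+1 = 7

7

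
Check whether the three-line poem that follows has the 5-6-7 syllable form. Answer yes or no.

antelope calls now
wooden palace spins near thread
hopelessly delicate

Line 1: "antelope calls now": 3+1+1 = 5 ✓
Line 2: "wooden palace spins near thread": 2+2+1+1+1 = 7 (expected 6)
Line 3: "hopelessly delicate": 3+3 = 6 (expected 7)

No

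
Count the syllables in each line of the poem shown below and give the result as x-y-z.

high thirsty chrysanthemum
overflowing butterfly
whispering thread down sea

7-7-6

Line 1: high (1), thirsty (2), chrysanthemum (4) → 7
Line 2: overflowing (4), butterfly (3) → 7
Line 3: whispering (3), thread (1), down (1), sea (1) → 6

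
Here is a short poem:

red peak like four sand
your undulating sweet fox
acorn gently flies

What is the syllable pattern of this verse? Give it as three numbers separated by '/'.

5/7/5

Line 1: "red peak like four sand": 1+1+1+1+1 = 5
Line 2: "your undulating sweet fox": 1+4+1+1 = 7
Line 3: "acorn gently flies": 2+2+1 = 5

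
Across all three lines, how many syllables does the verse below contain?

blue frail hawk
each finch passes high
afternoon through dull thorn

Line 1: "blue frail hawk": 1+1+1 = 3
Line 2: "each finch passes high": 1+1+2+1 = 5
Line 3: "afternoon through dull thorn": 3+1+1+1 = 6
Total: 3 + 5 + 6 = 14

14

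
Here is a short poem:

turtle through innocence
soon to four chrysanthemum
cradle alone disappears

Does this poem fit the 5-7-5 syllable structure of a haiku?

No

Line 1: turtle (2), through (1), innocence (3) → 6 (expected 5)
Line 2: soon (1), to (1), four (1), chrysanthemum (4) → 7 ✓
Line 3: cradle (2), alone (2), disappears (3) → 7 (expected 5)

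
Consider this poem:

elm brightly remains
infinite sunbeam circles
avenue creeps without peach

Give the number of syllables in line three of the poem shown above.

7

Line three: avenue(3) + creeps(1) + without(2) + peach(1) = 7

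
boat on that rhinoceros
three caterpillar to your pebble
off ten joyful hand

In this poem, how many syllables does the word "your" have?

1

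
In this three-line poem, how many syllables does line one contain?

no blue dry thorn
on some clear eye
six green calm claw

Line one: "no blue dry thorn": 1+1+1+1 = 4

4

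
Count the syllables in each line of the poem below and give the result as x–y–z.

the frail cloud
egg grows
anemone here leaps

Line 1: the (1), frail (1), cloud (1) → 3
Line 2: egg (1), grows (1) → 2
Line 3: anemone (4), here (1), leaps (1) → 6

3–2–6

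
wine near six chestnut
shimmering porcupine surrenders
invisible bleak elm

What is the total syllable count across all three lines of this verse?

20

Line 1: wine (1), near (1), six (1), chestnut (2) → 5
Line 2: shimmering (3), porcupine (3), surrenders (3) → 9
Line 3: invisible (4), bleak (1), elm (1) → 6
Total: 5 + 9 + 6 = 20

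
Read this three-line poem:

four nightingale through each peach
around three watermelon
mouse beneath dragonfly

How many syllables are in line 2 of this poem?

7

Line 2: "around three watermelon": 2+1+4 = 7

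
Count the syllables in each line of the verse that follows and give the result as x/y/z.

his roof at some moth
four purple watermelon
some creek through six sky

5/7/5

Line 1: "his roof at some moth": 1+1+1+1+1 = 5
Line 2: "four purple watermelon": 1+2+4 = 7
Line 3: "some creek through six sky": 1+1+1+1+1 = 5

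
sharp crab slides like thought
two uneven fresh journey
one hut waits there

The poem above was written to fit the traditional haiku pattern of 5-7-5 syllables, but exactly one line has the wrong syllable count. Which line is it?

Line 3

Line 1: sharp (1), crab (1), slides (1), like (1), thought (1) → 5 ✓
Line 2: two (1), uneven (3), fresh (1), journey (2) → 7 ✓
Line 3: one (1), hut (1), waits (1), there (1) → 4 (expected 5)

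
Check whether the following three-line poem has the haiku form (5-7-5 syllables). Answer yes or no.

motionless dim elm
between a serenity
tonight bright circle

Line 1: motionless(3) + dim(1) + elm(1) = 5 ✓
Line 2: between(2) + a(1) + serenity(4) = 7 ✓
Line 3: tonight(2) + bright(1) + circle(2) = 5 ✓

Yes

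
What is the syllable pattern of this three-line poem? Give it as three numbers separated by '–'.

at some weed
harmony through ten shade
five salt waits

Line 1: "at some weed": 1+1+1 = 3
Line 2: "harmony through ten shade": 3+1+1+1 = 6
Line 3: "five salt waits": 1+1+1 = 3

3–6–3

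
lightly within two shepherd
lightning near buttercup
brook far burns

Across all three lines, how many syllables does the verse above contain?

Line 1: lightly(2) + within(2) + two(1) + shepherd(2) = 7
Line 2: lightning(2) + near(1) + buttercup(3) = 6
Line 3: brook(1) + far(1) + burns(1) = 3
Total: 7 + 6 + 3 = 16

16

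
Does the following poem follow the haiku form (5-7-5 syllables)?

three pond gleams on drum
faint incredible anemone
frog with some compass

Line 1: "three pond gleams on drum": 1+1+1+1+1 = 5 ✓
Line 2: "faint incredible anemone": 1+4+4 = 9 (expected 7)
Line 3: "frog with some compass": 1+1+1+2 = 5 ✓

No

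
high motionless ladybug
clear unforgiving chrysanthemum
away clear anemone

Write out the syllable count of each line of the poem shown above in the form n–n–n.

Line 1: "high motionless ladybug": 1+3+3 = 7
Line 2: "clear unforgiving chrysanthemum": 1+4+4 = 9
Line 3: "away clear anemone": 2+1+4 = 7

7–9–7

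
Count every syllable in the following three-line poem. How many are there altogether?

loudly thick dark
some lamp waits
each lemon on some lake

Line 1: "loudly thick dark": 2+1+1 = 4
Line 2: "some lamp waits": 1+1+1 = 3
Line 3: "each lemon on some lake": 1+2+1+1+1 = 6
Total: 4 + 3 + 6 = 13

13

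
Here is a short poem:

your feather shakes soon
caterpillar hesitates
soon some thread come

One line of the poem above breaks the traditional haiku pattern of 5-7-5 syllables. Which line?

Line 1: "your feather shakes soon": 1+2+1+1 = 5 ✓
Line 2: "caterpillar hesitates": 4+3 = 7 ✓
Line 3: "soon some thread come": 1+1+1+1 = 4 (expected 5)

The third line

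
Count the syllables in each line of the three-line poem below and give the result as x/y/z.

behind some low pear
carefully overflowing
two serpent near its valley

Line 1: behind(2) + some(1) + low(1) + pear(1) = 5
Line 2: carefully(3) + overflowing(4) = 7
Line 3: two(1) + serpent(2) + near(1) + its(1) + valley(2) = 7

5/7/7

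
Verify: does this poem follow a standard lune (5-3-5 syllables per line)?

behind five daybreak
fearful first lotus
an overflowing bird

No

Line 1: "behind five daybreak": 2+1+2 = 5 ✓
Line 2: "fearful first lotus": 2+1+2 = 5 (expected 3)
Line 3: "an overflowing bird": 1+4+1 = 6 (expected 5)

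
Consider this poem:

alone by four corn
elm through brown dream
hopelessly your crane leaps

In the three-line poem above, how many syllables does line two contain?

Line two: elm(1) + through(1) + brown(1) + dream(1) = 4

4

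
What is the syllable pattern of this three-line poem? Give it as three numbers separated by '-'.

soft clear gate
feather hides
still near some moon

Line 1: "soft clear gate": 1+1+1 = 3
Line 2: "feather hides": 2+1 = 3
Line 3: "still near some moon": 1+1+1+1 = 4

3-3-4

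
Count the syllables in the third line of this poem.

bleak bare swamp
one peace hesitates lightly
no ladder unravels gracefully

The third line: no (1), ladder (2), unravels (3), gracefully (3) → 9

9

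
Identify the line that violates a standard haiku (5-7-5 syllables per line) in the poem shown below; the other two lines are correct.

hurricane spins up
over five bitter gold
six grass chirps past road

Line 1: hurricane (3), spins (1), up (1) → 5 ✓
Line 2: over (2), five (1), bitter (2), gold (1) → 6 (expected 7)
Line 3: six (1), grass (1), chirps (1), past (1), road (1) → 5 ✓

The second line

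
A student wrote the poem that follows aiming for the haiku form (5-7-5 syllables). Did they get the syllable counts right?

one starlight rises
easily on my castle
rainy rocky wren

Yes

Line 1: one(1) + starlight(2) + rises(2) = 5 ✓
Line 2: easily(3) + on(1) + my(1) + castle(2) = 7 ✓
Line 3: rainy(2) + rocky(2) + wren(1) = 5 ✓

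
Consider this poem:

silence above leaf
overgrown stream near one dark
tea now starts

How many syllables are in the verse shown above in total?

Line 1: silence(2) + above(2) + leaf(1) = 5
Line 2: overgrown(3) + stream(1) + near(1) + one(1) + dark(1) = 7
Line 3: tea(1) + now(1) + starts(1) = 3
Total: 5 + 7 + 3 = 15

15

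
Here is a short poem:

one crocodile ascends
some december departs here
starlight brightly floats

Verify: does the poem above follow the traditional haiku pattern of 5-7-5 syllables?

Line 1: "one crocodile ascends": 1+3+2 = 6 (expected 5)
Line 2: "some december departs here": 1+3+2+1 = 7 ✓
Line 3: "starlight brightly floats": 2+2+1 = 5 ✓

No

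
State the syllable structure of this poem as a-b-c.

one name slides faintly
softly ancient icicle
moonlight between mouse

5-7-5

Line 1: one(1) + name(1) + slides(1) + faintly(2) = 5
Line 2: softly(2) + ancient(2) + icicle(3) = 7
Line 3: moonlight(2) + between(2) + mouse(1) = 5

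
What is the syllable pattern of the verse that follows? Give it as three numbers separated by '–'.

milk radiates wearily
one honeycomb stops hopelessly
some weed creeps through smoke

7–8–5

Line 1: milk (1), radiates (3), wearily (3) → 7
Line 2: one (1), honeycomb (3), stops (1), hopelessly (3) → 8
Line 3: some (1), weed (1), creeps (1), through (1), smoke (1) → 5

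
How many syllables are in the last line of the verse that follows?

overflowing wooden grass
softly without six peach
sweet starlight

The last line: sweet (1), starlight (2) → 3

3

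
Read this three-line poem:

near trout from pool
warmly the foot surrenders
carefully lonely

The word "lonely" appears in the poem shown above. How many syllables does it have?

2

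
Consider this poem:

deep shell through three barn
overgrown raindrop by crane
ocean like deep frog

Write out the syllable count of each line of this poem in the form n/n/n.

5/7/5

Line 1: deep (1), shell (1), through (1), three (1), barn (1) → 5
Line 2: overgrown (3), raindrop (2), by (1), crane (1) → 7
Line 3: ocean (2), like (1), deep (1), frog (1) → 5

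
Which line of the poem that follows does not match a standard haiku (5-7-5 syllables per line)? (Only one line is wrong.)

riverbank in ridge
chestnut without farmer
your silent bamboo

Line 1: "riverbank in ridge": 3+1+1 = 5 ✓
Line 2: "chestnut without farmer": 2+2+2 = 6 (expected 7)
Line 3: "your silent bamboo": 1+2+2 = 5 ✓

The second line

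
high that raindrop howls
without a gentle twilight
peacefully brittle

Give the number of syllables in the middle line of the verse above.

7

The middle line: without (2), a (1), gentle (2), twilight (2) → 7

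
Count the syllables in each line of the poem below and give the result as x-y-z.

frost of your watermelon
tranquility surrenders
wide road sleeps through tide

Line 1: frost(1) + of(1) + your(1) + watermelon(4) = 7
Line 2: tranquility(4) + surrenders(3) = 7
Line 3: wide(1) + road(1) + sleeps(1) + through(1) + tide(1) = 5

7-7-5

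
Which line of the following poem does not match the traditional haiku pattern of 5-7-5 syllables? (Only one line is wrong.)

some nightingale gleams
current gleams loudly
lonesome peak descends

Line 2

Line 1: "some nightingale gleams": 1+3+1 = 5 ✓
Line 2: "current gleams loudly": 2+1+2 = 5 (expected 7)
Line 3: "lonesome peak descends": 2+1+2 = 5 ✓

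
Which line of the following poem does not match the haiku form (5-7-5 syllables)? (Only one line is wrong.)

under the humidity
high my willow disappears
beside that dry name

Line 1: under (2), the (1), humidity (4) → 7 (expected 5)
Line 2: high (1), my (1), willow (2), disappears (3) → 7 ✓
Line 3: beside (2), that (1), dry (1), name (1) → 5 ✓

Line 1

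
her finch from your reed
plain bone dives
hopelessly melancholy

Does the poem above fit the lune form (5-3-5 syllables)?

No

Line 1: her(1) + finch(1) + from(1) + your(1) + reed(1) = 5 ✓
Line 2: plain(1) + bone(1) + dives(1) = 3 ✓
Line 3: hopelessly(3) + melancholy(4) = 7 (expected 5)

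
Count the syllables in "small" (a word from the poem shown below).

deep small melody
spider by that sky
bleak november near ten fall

"small" has 1 syllable.

1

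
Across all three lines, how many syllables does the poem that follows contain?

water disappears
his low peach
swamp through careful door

Line 1: "water disappears": 2+3 = 5
Line 2: "his low peach": 1+1+1 = 3
Line 3: "swamp through careful door": 1+1+2+1 = 5
Total: 5 + 3 + 5 = 13

13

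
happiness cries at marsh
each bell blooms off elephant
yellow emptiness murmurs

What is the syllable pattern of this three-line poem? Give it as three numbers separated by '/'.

6/7/7

Line 1: "happiness cries at marsh": 3+1+1+1 = 6
Line 2: "each bell blooms off elephant": 1+1+1+1+3 = 7
Line 3: "yellow emptiness murmurs": 2+3+2 = 7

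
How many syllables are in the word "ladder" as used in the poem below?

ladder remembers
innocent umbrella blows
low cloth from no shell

2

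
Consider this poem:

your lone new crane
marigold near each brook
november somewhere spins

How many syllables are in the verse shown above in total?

16

Line 1: "your lone new crane": 1+1+1+1 = 4
Line 2: "marigold near each brook": 3+1+1+1 = 6
Line 3: "november somewhere spins": 3+2+1 = 6
Total: 4 + 6 + 6 = 16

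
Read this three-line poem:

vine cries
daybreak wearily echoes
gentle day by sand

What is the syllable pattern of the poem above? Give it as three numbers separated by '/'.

Line 1: vine (1), cries (1) → 2
Line 2: daybreak (2), wearily (3), echoes (2) → 7
Line 3: gentle (2), day (1), by (1), sand (1) → 5

2/7/5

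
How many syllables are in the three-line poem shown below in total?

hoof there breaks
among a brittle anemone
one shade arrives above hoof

19

Line 1: hoof(1) + there(1) + breaks(1) = 3
Line 2: among(2) + a(1) + brittle(2) + anemone(4) = 9
Line 3: one(1) + shade(1) + arrives(2) + above(2) + hoof(1) = 7
Total: 3 + 9 + 7 = 19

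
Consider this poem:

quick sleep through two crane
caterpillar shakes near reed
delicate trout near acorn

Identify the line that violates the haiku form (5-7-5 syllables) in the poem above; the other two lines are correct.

The third line

Line 1: quick(1) + sleep(1) + through(1) + two(1) + crane(1) = 5 ✓
Line 2: caterpillar(4) + shakes(1) + near(1) + reed(1) = 7 ✓
Line 3: delicate(3) + trout(1) + near(1) + acorn(2) = 7 (expected 5)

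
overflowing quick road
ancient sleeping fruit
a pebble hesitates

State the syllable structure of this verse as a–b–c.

6–5–6

Line 1: overflowing(4) + quick(1) + road(1) = 6
Line 2: ancient(2) + sleeping(2) + fruit(1) = 5
Line 3: a(1) + pebble(2) + hesitates(3) = 6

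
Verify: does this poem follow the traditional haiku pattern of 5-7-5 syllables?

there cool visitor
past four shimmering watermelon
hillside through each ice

No

Line 1: there(1) + cool(1) + visitor(3) = 5 ✓
Line 2: past(1) + four(1) + shimmering(3) + watermelon(4) = 9 (expected 7)
Line 3: hillside(2) + through(1) + each(1) + ice(1) = 5 ✓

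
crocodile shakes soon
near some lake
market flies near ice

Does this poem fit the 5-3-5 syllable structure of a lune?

Yes

Line 1: "crocodile shakes soon": 3+1+1 = 5 ✓
Line 2: "near some lake": 1+1+1 = 3 ✓
Line 3: "market flies near ice": 2+1+1+1 = 5 ✓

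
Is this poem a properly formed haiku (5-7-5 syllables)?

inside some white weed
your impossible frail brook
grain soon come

Line 1: inside(2) + some(1) + white(1) + weed(1) = 5 ✓
Line 2: your(1) + impossible(4) + frail(1) + brook(1) = 7 ✓
Line 3: grain(1) + soon(1) + come(1) = 3 (expected 5)

No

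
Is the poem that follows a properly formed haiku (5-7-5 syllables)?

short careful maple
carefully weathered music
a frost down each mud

Yes

Line 1: "short careful maple": 1+2+2 = 5 ✓
Line 2: "carefully weathered music": 3+2+2 = 7 ✓
Line 3: "a frost down each mud": 1+1+1+1+1 = 5 ✓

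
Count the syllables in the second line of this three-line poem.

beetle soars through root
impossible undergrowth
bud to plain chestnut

The second line: "impossible undergrowth": 4+3 = 7

7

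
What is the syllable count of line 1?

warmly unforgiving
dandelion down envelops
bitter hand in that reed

Line 1: "warmly unforgiving": 2+4 = 6

6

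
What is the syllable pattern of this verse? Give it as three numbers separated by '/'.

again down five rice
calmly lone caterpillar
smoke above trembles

Line 1: again(2) + down(1) + five(1) + rice(1) = 5
Line 2: calmly(2) + lone(1) + caterpillar(4) = 7
Line 3: smoke(1) + above(2) + trembles(2) = 5

5/7/5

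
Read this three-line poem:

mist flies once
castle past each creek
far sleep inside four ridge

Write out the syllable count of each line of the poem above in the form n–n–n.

Line 1: mist (1), flies (1), once (1) → 3
Line 2: castle (2), past (1), each (1), creek (1) → 5
Line 3: far (1), sleep (1), inside (2), four (1), ridge (1) → 6

3–5–6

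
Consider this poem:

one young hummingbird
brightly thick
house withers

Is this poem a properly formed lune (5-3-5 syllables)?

No

Line 1: "one young hummingbird": 1+1+3 = 5 ✓
Line 2: "brightly thick": 2+1 = 3 ✓
Line 3: "house withers": 1+2 = 3 (expected 5)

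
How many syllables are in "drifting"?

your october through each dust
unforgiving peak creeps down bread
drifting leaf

2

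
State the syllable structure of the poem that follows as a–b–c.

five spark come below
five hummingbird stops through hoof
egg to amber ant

Line 1: five (1), spark (1), come (1), below (2) → 5
Line 2: five (1), hummingbird (3), stops (1), through (1), hoof (1) → 7
Line 3: egg (1), to (1), amber (2), ant (1) → 5

5–7–5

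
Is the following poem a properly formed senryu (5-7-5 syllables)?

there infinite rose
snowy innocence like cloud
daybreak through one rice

Yes

Line 1: "there infinite rose": 1+3+1 = 5 ✓
Line 2: "snowy innocence like cloud": 2+3+1+1 = 7 ✓
Line 3: "daybreak through one rice": 2+1+1+1 = 5 ✓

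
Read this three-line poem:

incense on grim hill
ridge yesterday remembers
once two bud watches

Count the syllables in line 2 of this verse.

Line 2: ridge(1) + yesterday(3) + remembers(3) = 7

7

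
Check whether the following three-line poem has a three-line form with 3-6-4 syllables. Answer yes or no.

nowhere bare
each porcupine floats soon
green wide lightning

Yes

Line 1: "nowhere bare": 2+1 = 3 ✓
Line 2: "each porcupine floats soon": 1+3+1+1 = 6 ✓
Line 3: "green wide lightning": 1+1+2 = 4 ✓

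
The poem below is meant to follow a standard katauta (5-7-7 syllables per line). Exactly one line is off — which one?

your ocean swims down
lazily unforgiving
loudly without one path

Line 1: your(1) + ocean(2) + swims(1) + down(1) = 5 ✓
Line 2: lazily(3) + unforgiving(4) = 7 ✓
Line 3: loudly(2) + without(2) + one(1) + path(1) = 6 (expected 7)

Line 3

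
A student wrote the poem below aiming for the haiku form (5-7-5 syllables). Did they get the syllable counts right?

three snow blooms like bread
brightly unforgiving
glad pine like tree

No

Line 1: three(1) + snow(1) + blooms(1) + like(1) + bread(1) = 5 ✓
Line 2: brightly(2) + unforgiving(4) = 6 (expected 7)
Line 3: glad(1) + pine(1) + like(1) + tree(1) = 4 (expected 5)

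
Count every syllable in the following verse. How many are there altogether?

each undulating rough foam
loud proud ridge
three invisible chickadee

Line 1: each(1) + undulating(4) + rough(1) + foam(1) = 7
Line 2: loud(1) + proud(1) + ridge(1) = 3
Line 3: three(1) + invisible(4) + chickadee(3) = 8
Total: 7 + 3 + 8 = 18

18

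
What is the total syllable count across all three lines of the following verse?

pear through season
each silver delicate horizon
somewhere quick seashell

Line 1: pear(1) + through(1) + season(2) = 4
Line 2: each(1) + silver(2) + delicate(3) + horizon(3) = 9
Line 3: somewhere(2) + quick(1) + seashell(2) = 5
Total: 4 + 9 + 5 = 18

18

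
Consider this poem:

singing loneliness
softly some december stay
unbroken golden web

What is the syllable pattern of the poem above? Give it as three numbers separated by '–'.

Line 1: "singing loneliness": 2+3 = 5
Line 2: "softly some december stay": 2+1+3+1 = 7
Line 3: "unbroken golden web": 3+2+1 = 6

5–7–6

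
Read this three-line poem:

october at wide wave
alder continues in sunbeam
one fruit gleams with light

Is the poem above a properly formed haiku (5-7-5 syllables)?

Line 1: october (3), at (1), wide (1), wave (1) → 6 (expected 5)
Line 2: alder (2), continues (3), in (1), sunbeam (2) → 8 (expected 7)
Line 3: one (1), fruit (1), gleams (1), with (1), light (1) → 5 ✓

No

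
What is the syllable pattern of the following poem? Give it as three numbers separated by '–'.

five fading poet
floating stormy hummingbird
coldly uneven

5–7–5

Line 1: five (1), fading (2), poet (2) → 5
Line 2: floating (2), stormy (2), hummingbird (3) → 7
Line 3: coldly (2), uneven (3) → 5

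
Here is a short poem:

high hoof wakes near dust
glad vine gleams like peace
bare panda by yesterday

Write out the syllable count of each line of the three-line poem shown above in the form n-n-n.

Line 1: high (1), hoof (1), wakes (1), near (1), dust (1) → 5
Line 2: glad (1), vine (1), gleams (1), like (1), peace (1) → 5
Line 3: bare (1), panda (2), by (1), yesterday (3) → 7

5-5-7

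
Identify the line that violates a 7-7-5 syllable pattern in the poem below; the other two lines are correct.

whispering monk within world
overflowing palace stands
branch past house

The third line

Line 1: whispering(3) + monk(1) + within(2) + world(1) = 7 ✓
Line 2: overflowing(4) + palace(2) + stands(1) = 7 ✓
Line 3: branch(1) + past(1) + house(1) = 3 (expected 5)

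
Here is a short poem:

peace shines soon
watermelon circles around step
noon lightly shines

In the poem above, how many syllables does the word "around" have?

2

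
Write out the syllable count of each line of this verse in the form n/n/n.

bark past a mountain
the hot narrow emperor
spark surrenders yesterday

Line 1: "bark past a mountain": 1+1+1+2 = 5
Line 2: "the hot narrow emperor": 1+1+2+3 = 7
Line 3: "spark surrenders yesterday": 1+3+3 = 7

5/7/7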